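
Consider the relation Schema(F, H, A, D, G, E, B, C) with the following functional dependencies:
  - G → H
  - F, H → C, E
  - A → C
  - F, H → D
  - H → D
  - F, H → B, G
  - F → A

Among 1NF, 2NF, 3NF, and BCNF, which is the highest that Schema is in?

1NF

Candidate keys: {F, G}, {F, H}. Prime attributes: {F, G, H}.
For G → H we have {G}⁺ = {D, G, H}; {G} is not a superkey, so BCNF fails.
A → C determines the non-prime attribute {C} from a non-superkey — 3NF is violated.
{F} is a proper subset of the key {F, G}, and {F}⁺ contains the non-prime attributes {A, C} — a partial dependency, so 2NF is violated.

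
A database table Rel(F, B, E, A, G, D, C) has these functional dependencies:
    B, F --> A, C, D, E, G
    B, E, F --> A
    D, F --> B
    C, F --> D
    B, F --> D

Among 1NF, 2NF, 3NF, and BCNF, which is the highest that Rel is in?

BCNF

Candidate keys: {B, F}, {C, F}, {D, F}. Prime attributes: {B, C, D, F}.
Each dependency's left side is a superkey — BCNF holds.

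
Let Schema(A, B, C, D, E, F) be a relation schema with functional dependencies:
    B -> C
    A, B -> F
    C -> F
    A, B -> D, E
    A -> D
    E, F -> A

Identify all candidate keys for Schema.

No FD produces {B}, so it must be in every candidate key.
{A, B} is a candidate key since {A, B}⁺ = {A, B, C, D, E, F} covers every attribute.
{B, E} is a candidate key since {B, E}⁺ = {A, B, C, D, E, F} covers every attribute.
These are minimal and exhaustive — every other superkey contains one of them.

{A, B}, {B, E}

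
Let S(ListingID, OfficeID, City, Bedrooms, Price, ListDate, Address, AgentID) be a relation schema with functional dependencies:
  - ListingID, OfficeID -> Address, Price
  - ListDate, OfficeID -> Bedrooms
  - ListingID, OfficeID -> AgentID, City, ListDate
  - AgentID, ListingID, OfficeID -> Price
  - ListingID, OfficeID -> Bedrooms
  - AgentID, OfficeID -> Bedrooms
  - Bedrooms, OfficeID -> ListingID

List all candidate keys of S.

{AgentID, OfficeID}, {Bedrooms, OfficeID}, {ListDate, OfficeID}, {ListingID, OfficeID}

No FD produces {OfficeID}, so it must be in every candidate key.
{AgentID, OfficeID} is a candidate key since {AgentID, OfficeID}⁺ = {Address, AgentID, Bedrooms, City, ListDate, ListingID, OfficeID, Price} covers every attribute.
{Bedrooms, OfficeID} is a candidate key since {Bedrooms, OfficeID}⁺ = {Address, AgentID, Bedrooms, City, ListDate, ListingID, OfficeID, Price} covers every attribute.
{ListDate, OfficeID} is a candidate key since {ListDate, OfficeID}⁺ = {Address, AgentID, Bedrooms, City, ListDate, ListingID, OfficeID, Price} covers every attribute.
{ListingID, OfficeID} is a candidate key since {ListingID, OfficeID}⁺ = {Address, AgentID, Bedrooms, City, ListDate, ListingID, OfficeID, Price} covers every attribute.
No proper subset of any of these is a key, and no other minimal superkey exists.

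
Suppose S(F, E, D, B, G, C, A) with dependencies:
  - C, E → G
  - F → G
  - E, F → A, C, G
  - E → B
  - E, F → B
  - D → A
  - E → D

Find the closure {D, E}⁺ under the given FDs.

Start with {D, E}.
E → B applies; add {B} → now {B, D, E}.
D → A applies; add {A} → now {A, B, D, E}.
No further FD applies.

{A, B, D, E}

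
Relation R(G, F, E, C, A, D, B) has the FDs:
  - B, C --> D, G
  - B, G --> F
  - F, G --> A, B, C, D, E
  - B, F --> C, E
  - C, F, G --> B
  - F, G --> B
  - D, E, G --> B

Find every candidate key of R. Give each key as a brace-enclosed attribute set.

{B, C} is a candidate key since {B, C}⁺ = {A, B, C, D, E, F, G} covers every attribute.
{B, F} is a candidate key since {B, F}⁺ = {A, B, C, D, E, F, G} covers every attribute.
{B, G} is a candidate key since {B, G}⁺ = {A, B, C, D, E, F, G} covers every attribute.
{F, G} is a candidate key since {F, G}⁺ = {A, B, C, D, E, F, G} covers every attribute.
{D, E, G} is a candidate key since {D, E, G}⁺ = {A, B, C, D, E, F, G} covers every attribute.
Any other superkey properly contains one of these, so there are no further candidate keys.

{B, C}, {B, F}, {B, G}, {D, E, G}, {F, G}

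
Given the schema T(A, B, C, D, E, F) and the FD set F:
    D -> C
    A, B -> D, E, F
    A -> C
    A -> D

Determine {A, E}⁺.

{A, C, D, E}

Start with {A, E}.
A -> C applies; add {C} → now {A, C, E}.
A -> D applies; add {D} → now {A, C, D, E}.
No further FD applies.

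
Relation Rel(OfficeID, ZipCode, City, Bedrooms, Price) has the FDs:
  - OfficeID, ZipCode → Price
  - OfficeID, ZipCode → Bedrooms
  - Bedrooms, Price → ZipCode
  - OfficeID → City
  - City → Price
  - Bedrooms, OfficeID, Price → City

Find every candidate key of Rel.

Attributes never on any right-hand side: {OfficeID} — every candidate key must contain it.
{Bedrooms, OfficeID} is a candidate key since {Bedrooms, OfficeID}⁺ = {Bedrooms, City, OfficeID, Price, ZipCode} covers every attribute.
{OfficeID, ZipCode} is a candidate key since {OfficeID, ZipCode}⁺ = {Bedrooms, City, OfficeID, Price, ZipCode} covers every attribute.
These are minimal and exhaustive — every other superkey contains one of them.

{Bedrooms, OfficeID}, {OfficeID, ZipCode}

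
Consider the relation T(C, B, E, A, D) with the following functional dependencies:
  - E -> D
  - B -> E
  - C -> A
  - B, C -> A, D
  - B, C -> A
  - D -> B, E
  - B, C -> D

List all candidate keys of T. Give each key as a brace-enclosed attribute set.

No FD produces {C}, so it must be in every candidate key.
Closure of {B, C} is {A, B, C, D, E}, the whole schema; {B, C} is a candidate key.
Closure of {C, D} is {A, B, C, D, E}, the whole schema; {C, D} is a candidate key.
Closure of {C, E} is {A, B, C, D, E}, the whole schema; {C, E} is a candidate key.
No proper subset of any of these is a key, and no other minimal superkey exists.

{B, C}, {C, D}, {C, E}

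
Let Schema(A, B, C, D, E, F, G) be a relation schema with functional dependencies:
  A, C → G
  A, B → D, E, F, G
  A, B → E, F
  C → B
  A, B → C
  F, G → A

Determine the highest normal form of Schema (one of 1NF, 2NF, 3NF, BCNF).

Candidate keys: {A, B}, {A, C}, {B, F, G}, {C, F, G}. Prime attributes: {A, B, C, F, G}.
C → B breaks BCNF: {C}⁺ = {B, C}, so {C} is not a superkey.
Since {B} ⊆ prime attributes and every other non-superkey FD also has a prime right side, the schema is in 3NF.

3NF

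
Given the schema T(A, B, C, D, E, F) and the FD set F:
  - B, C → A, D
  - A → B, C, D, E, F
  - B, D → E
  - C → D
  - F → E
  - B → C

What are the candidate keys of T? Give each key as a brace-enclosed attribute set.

{A}⁺ = {A, B, C, D, E, F}, which is every attribute, so {A} is a candidate key.
{B}⁺ = {A, B, C, D, E, F}, which is every attribute, so {B} is a candidate key.
No proper subset of any of these is a key, and no other minimal superkey exists.

{A}, {B}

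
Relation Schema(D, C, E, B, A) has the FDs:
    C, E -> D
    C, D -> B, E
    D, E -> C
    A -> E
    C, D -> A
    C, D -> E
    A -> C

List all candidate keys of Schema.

{A}⁺ = {A, B, C, D, E}, which is every attribute, so {A} is a candidate key.
{C, D}⁺ = {A, B, C, D, E}, which is every attribute, so {C, D} is a candidate key.
{C, E}⁺ = {A, B, C, D, E}, which is every attribute, so {C, E} is a candidate key.
{D, E}⁺ = {A, B, C, D, E}, which is every attribute, so {D, E} is a candidate key.
These are minimal and exhaustive — every other superkey contains one of them.

{A}, {C, D}, {C, E}, {D, E}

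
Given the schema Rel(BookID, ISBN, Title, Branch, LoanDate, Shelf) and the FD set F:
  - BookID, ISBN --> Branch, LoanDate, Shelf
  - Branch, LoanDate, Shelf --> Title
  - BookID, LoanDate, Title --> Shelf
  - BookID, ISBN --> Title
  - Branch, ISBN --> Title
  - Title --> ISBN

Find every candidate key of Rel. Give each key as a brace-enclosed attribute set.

{BookID, Branch, LoanDate, Shelf}, {BookID, ISBN}, {BookID, Title}

Attributes never on any right-hand side: {BookID} — every candidate key must contain it.
{BookID, ISBN} is a candidate key since {BookID, ISBN}⁺ = {BookID, Branch, ISBN, LoanDate, Shelf, Title} covers every attribute.
{BookID, Title} is a candidate key since {BookID, Title}⁺ = {BookID, Branch, ISBN, LoanDate, Shelf, Title} covers every attribute.
{BookID, Branch, LoanDate, Shelf} is a candidate key since {BookID, Branch, LoanDate, Shelf}⁺ = {BookID, Branch, ISBN, LoanDate, Shelf, Title} covers every attribute.
No proper subset of any of these is a key, and no other minimal superkey exists.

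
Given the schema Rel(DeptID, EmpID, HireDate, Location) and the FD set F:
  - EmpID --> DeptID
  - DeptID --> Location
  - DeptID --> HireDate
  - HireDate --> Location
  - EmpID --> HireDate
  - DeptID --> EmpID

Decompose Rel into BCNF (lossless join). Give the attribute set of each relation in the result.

Candidate keys of the original relation: {DeptID}, {EmpID}.
Within {DeptID, EmpID, HireDate, Location}: {HireDate}⁺ ∩ {DeptID, EmpID, HireDate, Location} = {HireDate, Location}, not the whole set, so HireDate --> Location violates BCNF; decompose into {HireDate, Location} and {DeptID, EmpID, HireDate}.
{HireDate, Location} is in BCNF.
{DeptID, EmpID, HireDate} is in BCNF.

{DeptID, EmpID, HireDate}; {HireDate, Location}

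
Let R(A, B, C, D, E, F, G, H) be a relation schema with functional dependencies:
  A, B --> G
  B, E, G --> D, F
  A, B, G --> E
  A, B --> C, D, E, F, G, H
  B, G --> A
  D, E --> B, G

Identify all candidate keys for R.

{A, B}, {B, G}, {D, E}

{A, B}⁺ = {A, B, C, D, E, F, G, H}, which is every attribute, so {A, B} is a candidate key.
{B, G}⁺ = {A, B, C, D, E, F, G, H}, which is every attribute, so {B, G} is a candidate key.
{D, E}⁺ = {A, B, C, D, E, F, G, H}, which is every attribute, so {D, E} is a candidate key.
No proper subset of any of these is a key, and no other minimal superkey exists.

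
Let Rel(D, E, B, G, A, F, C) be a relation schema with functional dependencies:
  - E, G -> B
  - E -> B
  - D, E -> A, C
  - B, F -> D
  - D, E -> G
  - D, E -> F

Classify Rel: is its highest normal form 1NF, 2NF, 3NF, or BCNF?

1NF

Candidate keys: {D, E}, {E, F}. Prime attributes: {D, E, F}.
E, G -> B: {E, G}⁺ = {B, E, G}, which is not all of the attributes, so the left side is not a superkey — BCNF is violated.
E, G -> B determines the non-prime attribute {B} from a non-superkey — 3NF is violated.
Since {E} ⊂ {D, E} and {E}⁺ ⊇ {B} with {B} non-prime, there is a partial dependency; 2NF fails.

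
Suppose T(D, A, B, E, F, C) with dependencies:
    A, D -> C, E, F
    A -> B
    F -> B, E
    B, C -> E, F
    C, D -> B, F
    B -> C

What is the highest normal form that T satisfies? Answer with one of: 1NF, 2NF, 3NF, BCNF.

1NF

Candidate key: {A, D}. Prime attributes: {A, D}.
For A -> B we have {A}⁺ = {A, B, C, E, F}; {A} is not a superkey, so BCNF fails.
A -> B has non-prime {B} on the right and a non-superkey on the left, so 3NF fails.
The proper key subset {A} of {A, D} determines non-prime {B, C, E, F}, so the relation is not even in 2NF.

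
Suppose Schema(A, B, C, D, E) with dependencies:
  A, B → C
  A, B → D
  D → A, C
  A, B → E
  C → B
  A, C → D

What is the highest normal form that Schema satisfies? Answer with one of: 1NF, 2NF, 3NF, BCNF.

3NF

Candidate keys: {A, B}, {A, C}, {D}. Prime attributes: {A, B, C, D}.
C → B: {C}⁺ = {B, C}, which is not all of the attributes, so the left side is not a superkey — BCNF is violated.
Its right-hand attributes {B} are all prime, as are those of every other non-superkey FD — the relation is in 3NF.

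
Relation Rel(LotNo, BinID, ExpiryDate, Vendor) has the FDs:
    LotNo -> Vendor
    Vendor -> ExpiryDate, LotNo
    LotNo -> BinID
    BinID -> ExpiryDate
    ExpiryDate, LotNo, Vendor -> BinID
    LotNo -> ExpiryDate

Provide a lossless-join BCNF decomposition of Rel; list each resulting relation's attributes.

Candidate keys of the original relation: {LotNo}, {Vendor}.
Within {BinID, ExpiryDate, LotNo, Vendor}: {BinID}⁺ ∩ {BinID, ExpiryDate, LotNo, Vendor} = {BinID, ExpiryDate}, not the whole set, so BinID -> ExpiryDate violates BCNF; decompose into {BinID, ExpiryDate} and {BinID, LotNo, Vendor}.
{BinID, ExpiryDate} is in BCNF.
{BinID, LotNo, Vendor} is in BCNF.

{BinID, ExpiryDate}; {BinID, LotNo, Vendor}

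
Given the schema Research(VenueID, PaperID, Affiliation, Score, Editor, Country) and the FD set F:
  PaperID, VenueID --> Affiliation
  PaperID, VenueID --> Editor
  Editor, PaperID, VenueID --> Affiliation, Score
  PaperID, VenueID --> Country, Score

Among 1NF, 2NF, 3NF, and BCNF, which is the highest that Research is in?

Candidate key: {PaperID, VenueID}. Prime attributes: {PaperID, VenueID}.
Each dependency's left side is a superkey — BCNF holds.

BCNF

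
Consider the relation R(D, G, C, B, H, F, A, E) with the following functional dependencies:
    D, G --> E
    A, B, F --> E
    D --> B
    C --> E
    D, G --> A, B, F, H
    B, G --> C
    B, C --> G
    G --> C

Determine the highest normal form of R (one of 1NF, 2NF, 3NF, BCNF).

1NF

Candidate keys: {C, D}, {D, G}. Prime attributes: {C, D, G}.
For A, B, F --> E we have {A, B, F}⁺ = {A, B, E, F}; {A, B, F} is not a superkey, so BCNF fails.
A, B, F --> E determines the non-prime attribute {E} from a non-superkey — 3NF is violated.
Since {C} ⊂ {C, D} and {C}⁺ ⊇ {E} with {E} non-prime, there is a partial dependency; 2NF fails.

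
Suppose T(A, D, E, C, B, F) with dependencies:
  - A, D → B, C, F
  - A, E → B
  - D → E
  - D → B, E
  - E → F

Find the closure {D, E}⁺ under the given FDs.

{B, D, E, F}

Start with {D, E}.
D → B, E applies; add {B} → now {B, D, E}.
E → F applies; add {F} → now {B, D, E, F}.
No further FD applies.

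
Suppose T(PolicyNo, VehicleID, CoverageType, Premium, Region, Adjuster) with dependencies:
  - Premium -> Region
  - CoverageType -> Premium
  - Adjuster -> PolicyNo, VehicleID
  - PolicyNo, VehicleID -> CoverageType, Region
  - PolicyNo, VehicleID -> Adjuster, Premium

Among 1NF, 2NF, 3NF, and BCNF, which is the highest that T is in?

2NF

Candidate keys: {Adjuster}, {PolicyNo, VehicleID}. Prime attributes: {Adjuster, PolicyNo, VehicleID}.
Premium -> Region breaks BCNF: {Premium}⁺ = {Premium, Region}, so {Premium} is not a superkey.
Premium -> Region has non-prime {Region} on the right and a non-superkey on the left, so 3NF fails.
No proper subset of a key has a non-prime attribute in its closure, so there is no partial dependency; 2NF holds.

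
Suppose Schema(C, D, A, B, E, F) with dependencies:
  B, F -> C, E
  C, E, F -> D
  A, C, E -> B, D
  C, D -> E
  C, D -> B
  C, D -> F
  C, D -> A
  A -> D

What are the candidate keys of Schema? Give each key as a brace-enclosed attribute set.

{A, C}, {B, F}, {C, D}, {C, E, F}

Closure of {A, C} is {A, B, C, D, E, F}, the whole schema; {A, C} is a candidate key.
Closure of {B, F} is {A, B, C, D, E, F}, the whole schema; {B, F} is a candidate key.
Closure of {C, D} is {A, B, C, D, E, F}, the whole schema; {C, D} is a candidate key.
Closure of {C, E, F} is {A, B, C, D, E, F}, the whole schema; {C, E, F} is a candidate key.
Any other superkey properly contains one of these, so there are no further candidate keys.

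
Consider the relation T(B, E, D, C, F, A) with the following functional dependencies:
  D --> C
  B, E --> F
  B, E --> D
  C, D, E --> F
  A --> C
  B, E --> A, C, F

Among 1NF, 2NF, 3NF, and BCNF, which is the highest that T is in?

Candidate key: {B, E}. Prime attributes: {B, E}.
D --> C: {D}⁺ = {C, D}, which is not all of the attributes, so the left side is not a superkey — BCNF is violated.
D --> C determines the non-prime attribute {C} from a non-superkey — 3NF is violated.
No non-prime attribute depends on a proper subset of any candidate key, so 2NF holds.

2NF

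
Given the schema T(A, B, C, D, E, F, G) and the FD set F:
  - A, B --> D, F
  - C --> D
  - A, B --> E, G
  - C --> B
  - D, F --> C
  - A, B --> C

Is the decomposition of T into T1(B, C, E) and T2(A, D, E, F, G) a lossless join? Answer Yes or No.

Common attributes: {E}; their closure is {E}.
T1 ⊄ {E} and T2 ⊄ {E}, so the split is lossy.

No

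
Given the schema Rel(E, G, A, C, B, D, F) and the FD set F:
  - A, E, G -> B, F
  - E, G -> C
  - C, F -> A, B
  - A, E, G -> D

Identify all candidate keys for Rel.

{A, E, G}, {E, F, G}

No FD produces {E, G}, so they must be in every candidate key.
{A, E, G}⁺ = {A, B, C, D, E, F, G}, which is every attribute, so {A, E, G} is a candidate key.
{E, F, G}⁺ = {A, B, C, D, E, F, G}, which is every attribute, so {E, F, G} is a candidate key.
These are minimal and exhaustive — every other superkey contains one of them.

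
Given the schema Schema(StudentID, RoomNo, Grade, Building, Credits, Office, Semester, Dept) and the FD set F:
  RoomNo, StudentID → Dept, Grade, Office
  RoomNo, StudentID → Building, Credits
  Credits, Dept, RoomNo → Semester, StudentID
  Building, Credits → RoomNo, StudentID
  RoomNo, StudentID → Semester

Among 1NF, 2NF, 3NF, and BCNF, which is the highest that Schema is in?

BCNF

Candidate keys: {Building, Credits}, {Credits, Dept, RoomNo}, {RoomNo, StudentID}. Prime attributes: {Building, Credits, Dept, RoomNo, StudentID}.
The left-hand side of every FD is a superkey, so BCNF is satisfied.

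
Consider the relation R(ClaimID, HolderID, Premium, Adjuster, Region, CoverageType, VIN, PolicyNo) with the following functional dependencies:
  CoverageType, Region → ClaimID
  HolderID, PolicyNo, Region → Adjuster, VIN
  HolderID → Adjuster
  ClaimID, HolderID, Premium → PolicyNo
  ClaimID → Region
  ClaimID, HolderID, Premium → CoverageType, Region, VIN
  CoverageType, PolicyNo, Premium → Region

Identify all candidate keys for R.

{ClaimID, HolderID, Premium}, {CoverageType, HolderID, PolicyNo, Premium}, {CoverageType, HolderID, Premium, Region}

Attributes never on any right-hand side: {HolderID, Premium} — every candidate key must contain all of them.
{ClaimID, HolderID, Premium} is a candidate key since {ClaimID, HolderID, Premium}⁺ = {Adjuster, ClaimID, CoverageType, HolderID, PolicyNo, Premium, Region, VIN} covers every attribute.
{CoverageType, HolderID, PolicyNo, Premium} is a candidate key since {CoverageType, HolderID, PolicyNo, Premium}⁺ = {Adjuster, ClaimID, CoverageType, HolderID, PolicyNo, Premium, Region, VIN} covers every attribute.
{CoverageType, HolderID, Premium, Region} is a candidate key since {CoverageType, HolderID, Premium, Region}⁺ = {Adjuster, ClaimID, CoverageType, HolderID, PolicyNo, Premium, Region, VIN} covers every attribute.
Any other superkey properly contains one of these, so there are no further candidate keys.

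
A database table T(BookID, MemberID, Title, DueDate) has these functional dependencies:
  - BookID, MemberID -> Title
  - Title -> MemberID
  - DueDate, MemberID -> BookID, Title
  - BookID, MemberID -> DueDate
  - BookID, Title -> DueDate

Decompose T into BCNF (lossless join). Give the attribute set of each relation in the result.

Candidate keys of the original relation: {BookID, MemberID}, {BookID, Title}, {DueDate, MemberID}, {DueDate, Title}.
Within {BookID, DueDate, MemberID, Title}: {Title}⁺ ∩ {BookID, DueDate, MemberID, Title} = {MemberID, Title}, not the whole set, so Title -> MemberID violates BCNF; decompose into {MemberID, Title} and {BookID, DueDate, Title}.
{MemberID, Title} has no BCNF violation.
{BookID, DueDate, Title} has no BCNF violation.

{BookID, DueDate, Title}; {MemberID, Title}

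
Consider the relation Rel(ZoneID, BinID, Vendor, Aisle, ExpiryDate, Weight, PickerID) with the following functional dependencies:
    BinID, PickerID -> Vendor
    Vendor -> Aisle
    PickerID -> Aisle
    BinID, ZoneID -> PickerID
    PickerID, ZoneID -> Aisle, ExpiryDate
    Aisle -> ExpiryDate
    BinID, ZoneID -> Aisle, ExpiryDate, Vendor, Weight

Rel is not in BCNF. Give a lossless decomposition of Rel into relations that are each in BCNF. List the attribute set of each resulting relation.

Candidate key of the original relation: {BinID, ZoneID}.
In {Aisle, BinID, ExpiryDate, PickerID, Vendor, Weight, ZoneID}, {BinID, PickerID} is not a superkey ({BinID, PickerID}⁺ restricted to this set is {Aisle, BinID, ExpiryDate, PickerID, Vendor}), so split on BinID, PickerID -> Aisle, ExpiryDate, Vendor into {Aisle, BinID, ExpiryDate, PickerID, Vendor} and {BinID, PickerID, Weight, ZoneID}.
In {Aisle, BinID, ExpiryDate, PickerID, Vendor}, {Vendor} is not a superkey ({Vendor}⁺ restricted to this set is {Aisle, ExpiryDate, Vendor}), so split on Vendor -> Aisle, ExpiryDate into {Aisle, ExpiryDate, Vendor} and {BinID, PickerID, Vendor}.
In {Aisle, ExpiryDate, Vendor}, {Aisle} is not a superkey ({Aisle}⁺ restricted to this set is {Aisle, ExpiryDate}), so split on Aisle -> ExpiryDate into {Aisle, ExpiryDate} and {Aisle, Vendor}.
{Aisle, ExpiryDate} is in BCNF.
{Aisle, Vendor} is in BCNF.
{BinID, PickerID, Vendor} is in BCNF.
{BinID, PickerID, Weight, ZoneID} is in BCNF.

{Aisle, ExpiryDate}; {Aisle, Vendor}; {BinID, PickerID, Vendor}; {BinID, PickerID, Weight, ZoneID}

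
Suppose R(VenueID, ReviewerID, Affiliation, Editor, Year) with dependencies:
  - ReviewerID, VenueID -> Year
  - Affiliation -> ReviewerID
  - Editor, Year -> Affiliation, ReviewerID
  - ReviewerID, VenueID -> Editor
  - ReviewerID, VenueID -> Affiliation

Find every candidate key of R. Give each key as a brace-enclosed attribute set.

{Affiliation, VenueID}, {Editor, VenueID, Year}, {ReviewerID, VenueID}

{VenueID} never appears on the right of any FD, so every key must include it.
Closure of {Affiliation, VenueID} is {Affiliation, Editor, ReviewerID, VenueID, Year}, the whole schema; {Affiliation, VenueID} is a candidate key.
Closure of {ReviewerID, VenueID} is {Affiliation, Editor, ReviewerID, VenueID, Year}, the whole schema; {ReviewerID, VenueID} is a candidate key.
Closure of {Editor, VenueID, Year} is {Affiliation, Editor, ReviewerID, VenueID, Year}, the whole schema; {Editor, VenueID, Year} is a candidate key.
No proper subset of any of these is a key, and no other minimal superkey exists.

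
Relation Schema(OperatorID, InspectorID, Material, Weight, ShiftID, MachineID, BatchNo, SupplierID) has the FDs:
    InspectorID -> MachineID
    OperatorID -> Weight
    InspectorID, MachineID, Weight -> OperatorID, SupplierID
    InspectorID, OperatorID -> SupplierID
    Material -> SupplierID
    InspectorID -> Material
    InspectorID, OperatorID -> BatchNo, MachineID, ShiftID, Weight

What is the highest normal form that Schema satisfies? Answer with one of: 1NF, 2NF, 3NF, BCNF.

Candidate keys: {InspectorID, OperatorID}, {InspectorID, Weight}. Prime attributes: {InspectorID, OperatorID, Weight}.
InspectorID -> MachineID: {InspectorID}⁺ = {InspectorID, MachineID, Material, SupplierID}, which is not all of the attributes, so the left side is not a superkey — BCNF is violated.
Because {MachineID} is non-prime and the left side of InspectorID -> MachineID is not a superkey, the relation is not in 3NF.
The proper key subset {InspectorID} of {InspectorID, OperatorID} determines non-prime {MachineID, Material, SupplierID}, so the relation is not even in 2NF.

1NF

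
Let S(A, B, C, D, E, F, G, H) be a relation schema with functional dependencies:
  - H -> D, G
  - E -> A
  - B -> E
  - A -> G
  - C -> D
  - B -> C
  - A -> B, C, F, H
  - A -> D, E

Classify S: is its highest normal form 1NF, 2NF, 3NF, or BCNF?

Candidate keys: {A}, {B}, {E}. Prime attributes: {A, B, E}.
For H -> D, G we have {H}⁺ = {D, G, H}; {H} is not a superkey, so BCNF fails.
H -> D, G has non-prime {D, G} on the right and a non-superkey on the left, so 3NF fails.
With only single-attribute keys there can be no partial dependency, so 2NF holds.

2NF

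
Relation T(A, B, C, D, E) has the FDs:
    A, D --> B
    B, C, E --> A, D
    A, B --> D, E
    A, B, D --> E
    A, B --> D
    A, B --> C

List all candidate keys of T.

{A, B} is a candidate key since {A, B}⁺ = {A, B, C, D, E} covers every attribute.
{A, D} is a candidate key since {A, D}⁺ = {A, B, C, D, E} covers every attribute.
{B, C, E} is a candidate key since {B, C, E}⁺ = {A, B, C, D, E} covers every attribute.
These are minimal and exhaustive — every other superkey contains one of them.

{A, B}, {A, D}, {B, C, E}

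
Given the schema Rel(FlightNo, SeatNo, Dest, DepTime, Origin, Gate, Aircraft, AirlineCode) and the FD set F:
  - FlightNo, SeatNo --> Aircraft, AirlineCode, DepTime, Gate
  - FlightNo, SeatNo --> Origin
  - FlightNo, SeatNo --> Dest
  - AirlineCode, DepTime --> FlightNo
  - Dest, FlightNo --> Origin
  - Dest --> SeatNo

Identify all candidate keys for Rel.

{AirlineCode, DepTime, Dest}, {AirlineCode, DepTime, SeatNo}, {Dest, FlightNo}, {FlightNo, SeatNo}

Closure of {Dest, FlightNo} is {Aircraft, AirlineCode, DepTime, Dest, FlightNo, Gate, Origin, SeatNo}, the whole schema; {Dest, FlightNo} is a candidate key.
Closure of {FlightNo, SeatNo} is {Aircraft, AirlineCode, DepTime, Dest, FlightNo, Gate, Origin, SeatNo}, the whole schema; {FlightNo, SeatNo} is a candidate key.
Closure of {AirlineCode, DepTime, Dest} is {Aircraft, AirlineCode, DepTime, Dest, FlightNo, Gate, Origin, SeatNo}, the whole schema; {AirlineCode, DepTime, Dest} is a candidate key.
Closure of {AirlineCode, DepTime, SeatNo} is {Aircraft, AirlineCode, DepTime, Dest, FlightNo, Gate, Origin, SeatNo}, the whole schema; {AirlineCode, DepTime, SeatNo} is a candidate key.
Any other superkey properly contains one of these, so there are no further candidate keys.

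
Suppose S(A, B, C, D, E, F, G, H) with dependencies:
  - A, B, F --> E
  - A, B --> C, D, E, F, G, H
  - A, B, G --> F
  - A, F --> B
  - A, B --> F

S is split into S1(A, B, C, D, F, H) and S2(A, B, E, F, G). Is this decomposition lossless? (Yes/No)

The shared attributes are {A, B, F} and {A, B, F}⁺ = {A, B, C, D, E, F, G, H}.
Since S1 ⊆ {A, B, C, D, E, F, G, H}, the intersection is a superkey of S1; the decomposition is lossless.

Yes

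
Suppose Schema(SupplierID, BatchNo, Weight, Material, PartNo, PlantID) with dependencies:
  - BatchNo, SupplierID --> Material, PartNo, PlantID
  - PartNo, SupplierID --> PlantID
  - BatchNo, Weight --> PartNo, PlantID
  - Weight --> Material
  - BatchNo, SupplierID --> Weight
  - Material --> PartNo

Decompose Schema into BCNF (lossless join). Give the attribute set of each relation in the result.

Candidate key of the original relation: {BatchNo, SupplierID}.
Within {BatchNo, Material, PartNo, PlantID, SupplierID, Weight}: {PartNo, SupplierID}⁺ ∩ {BatchNo, Material, PartNo, PlantID, SupplierID, Weight} = {PartNo, PlantID, SupplierID}, not the whole set, so PartNo, SupplierID --> PlantID violates BCNF; decompose into {PartNo, PlantID, SupplierID} and {BatchNo, Material, PartNo, SupplierID, Weight}.
{PartNo, PlantID, SupplierID} is in BCNF.
Within {BatchNo, Material, PartNo, SupplierID, Weight}: {BatchNo, Weight}⁺ ∩ {BatchNo, Material, PartNo, SupplierID, Weight} = {BatchNo, Material, PartNo, Weight}, not the whole set, so BatchNo, Weight --> Material, PartNo violates BCNF; decompose into {BatchNo, Material, PartNo, Weight} and {BatchNo, SupplierID, Weight}.
Within {BatchNo, Material, PartNo, Weight}: {Weight}⁺ ∩ {BatchNo, Material, PartNo, Weight} = {Material, PartNo, Weight}, not the whole set, so Weight --> Material, PartNo violates BCNF; decompose into {Material, PartNo, Weight} and {BatchNo, Weight}.
Within {Material, PartNo, Weight}: {Material}⁺ ∩ {Material, PartNo, Weight} = {Material, PartNo}, not the whole set, so Material --> PartNo violates BCNF; decompose into {Material, PartNo} and {Material, Weight}.
{Material, PartNo} is in BCNF.
{Material, Weight} is in BCNF.
{BatchNo, Weight} is in BCNF.
{BatchNo, SupplierID, Weight} is in BCNF.

{BatchNo, SupplierID, Weight}; {Material, PartNo}; {Material, Weight}; {PartNo, PlantID, SupplierID}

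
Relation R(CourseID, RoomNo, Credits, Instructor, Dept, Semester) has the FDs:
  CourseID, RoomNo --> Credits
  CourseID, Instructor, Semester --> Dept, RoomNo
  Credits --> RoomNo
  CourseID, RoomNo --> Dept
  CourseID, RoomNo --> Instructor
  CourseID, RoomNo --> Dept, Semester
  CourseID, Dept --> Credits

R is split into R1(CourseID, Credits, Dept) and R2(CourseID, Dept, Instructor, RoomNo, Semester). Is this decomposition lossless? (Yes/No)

Common attributes: {CourseID, Dept}; their closure is {CourseID, Credits, Dept, Instructor, RoomNo, Semester}.
This includes all of R1, so the common attributes are a superkey of R1 — the join is lossless.

Yes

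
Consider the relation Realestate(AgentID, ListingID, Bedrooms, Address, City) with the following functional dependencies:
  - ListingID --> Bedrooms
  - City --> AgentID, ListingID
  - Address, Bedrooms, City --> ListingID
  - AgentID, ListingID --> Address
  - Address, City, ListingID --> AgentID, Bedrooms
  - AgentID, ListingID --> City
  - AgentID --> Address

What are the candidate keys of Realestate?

Closure of {City} is {Address, AgentID, Bedrooms, City, ListingID}, the whole schema; {City} is a candidate key.
Closure of {AgentID, ListingID} is {Address, AgentID, Bedrooms, City, ListingID}, the whole schema; {AgentID, ListingID} is a candidate key.
No proper subset of any of these is a key, and no other minimal superkey exists.

{AgentID, ListingID}, {City}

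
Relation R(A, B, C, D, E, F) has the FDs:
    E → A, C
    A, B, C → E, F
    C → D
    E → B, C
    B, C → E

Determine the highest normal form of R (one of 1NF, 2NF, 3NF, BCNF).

1NF

Candidate keys: {B, C}, {E}. Prime attributes: {B, C, E}.
For C → D we have {C}⁺ = {C, D}; {C} is not a superkey, so BCNF fails.
C → D has non-prime {D} on the right and a non-superkey on the left, so 3NF fails.
The proper key subset {C} of {B, C} determines non-prime {D}, so the relation is not even in 2NF.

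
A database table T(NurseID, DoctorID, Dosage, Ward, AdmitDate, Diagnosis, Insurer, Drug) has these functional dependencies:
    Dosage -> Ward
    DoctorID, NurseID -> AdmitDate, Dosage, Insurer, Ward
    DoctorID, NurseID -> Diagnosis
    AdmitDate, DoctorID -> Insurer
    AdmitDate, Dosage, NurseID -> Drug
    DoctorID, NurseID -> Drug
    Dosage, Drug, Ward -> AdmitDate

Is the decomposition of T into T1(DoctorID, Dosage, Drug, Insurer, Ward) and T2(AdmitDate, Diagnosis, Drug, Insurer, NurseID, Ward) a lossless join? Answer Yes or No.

No

The shared attributes are {Drug, Insurer, Ward} and {Drug, Insurer, Ward}⁺ = {Drug, Insurer, Ward}.
The closure covers neither T1 nor T2 entirely; the join is not lossless.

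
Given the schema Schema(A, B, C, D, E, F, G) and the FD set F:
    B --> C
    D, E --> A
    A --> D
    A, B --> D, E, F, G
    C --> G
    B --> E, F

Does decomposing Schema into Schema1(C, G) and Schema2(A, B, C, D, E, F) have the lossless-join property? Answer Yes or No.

Yes

Common attributes: {C}; their closure is {C, G}.
This includes all of Schema1, so the common attributes are a superkey of Schema1 — the join is lossless.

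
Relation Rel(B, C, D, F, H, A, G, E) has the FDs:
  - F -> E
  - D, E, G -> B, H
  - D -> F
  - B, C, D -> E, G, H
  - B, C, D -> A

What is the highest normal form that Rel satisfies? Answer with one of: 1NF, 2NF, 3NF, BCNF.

1NF

Candidate keys: {B, C, D}, {C, D, G}. Prime attributes: {B, C, D, G}.
F -> E breaks BCNF: {F}⁺ = {E, F}, so {F} is not a superkey.
Because {E} is non-prime and the left side of F -> E is not a superkey, the relation is not in 3NF.
{D} is a proper subset of the key {B, C, D}, and {D}⁺ contains the non-prime attributes {E, F} — a partial dependency, so 2NF is violated.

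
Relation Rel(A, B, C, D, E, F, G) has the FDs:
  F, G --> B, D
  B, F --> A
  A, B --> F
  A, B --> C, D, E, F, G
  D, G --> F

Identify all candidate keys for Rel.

{A, B}, {B, F}, {D, G}, {F, G}

{A, B} is a candidate key since {A, B}⁺ = {A, B, C, D, E, F, G} covers every attribute.
{B, F} is a candidate key since {B, F}⁺ = {A, B, C, D, E, F, G} covers every attribute.
{D, G} is a candidate key since {D, G}⁺ = {A, B, C, D, E, F, G} covers every attribute.
{F, G} is a candidate key since {F, G}⁺ = {A, B, C, D, E, F, G} covers every attribute.
No proper subset of any of these is a key, and no other minimal superkey exists.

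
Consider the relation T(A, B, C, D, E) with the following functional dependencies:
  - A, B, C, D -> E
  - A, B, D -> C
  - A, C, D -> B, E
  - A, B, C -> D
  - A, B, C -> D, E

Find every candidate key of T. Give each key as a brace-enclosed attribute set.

Attributes never on any right-hand side: {A} — every candidate key must contain it.
{A, B, C}⁺ = {A, B, C, D, E}, which is every attribute, so {A, B, C} is a candidate key.
{A, B, D}⁺ = {A, B, C, D, E}, which is every attribute, so {A, B, D} is a candidate key.
{A, C, D}⁺ = {A, B, C, D, E}, which is every attribute, so {A, C, D} is a candidate key.
Any other superkey properly contains one of these, so there are no further candidate keys.

{A, B, C}, {A, B, D}, {A, C, D}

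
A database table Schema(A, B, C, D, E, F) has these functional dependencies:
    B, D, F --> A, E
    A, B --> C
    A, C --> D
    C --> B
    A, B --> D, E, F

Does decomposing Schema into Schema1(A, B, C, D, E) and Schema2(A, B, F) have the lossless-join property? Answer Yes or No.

The shared attributes are {A, B} and {A, B}⁺ = {A, B, C, D, E, F}.
Since Schema1 ⊆ {A, B, C, D, E, F}, the intersection is a superkey of Schema1; the decomposition is lossless.

Yes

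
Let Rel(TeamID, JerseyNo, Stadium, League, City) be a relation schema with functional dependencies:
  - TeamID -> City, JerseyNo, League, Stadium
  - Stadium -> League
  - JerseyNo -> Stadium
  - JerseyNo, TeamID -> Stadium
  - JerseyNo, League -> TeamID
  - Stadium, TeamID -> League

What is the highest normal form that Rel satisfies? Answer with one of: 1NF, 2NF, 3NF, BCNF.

2NF

Candidate keys: {JerseyNo}, {TeamID}. Prime attributes: {JerseyNo, TeamID}.
For Stadium -> League we have {Stadium}⁺ = {League, Stadium}; {Stadium} is not a superkey, so BCNF fails.
Stadium -> League determines the non-prime attribute {League} from a non-superkey — 3NF is violated.
Every candidate key is a single attribute, so no partial dependency is possible; 2NF holds.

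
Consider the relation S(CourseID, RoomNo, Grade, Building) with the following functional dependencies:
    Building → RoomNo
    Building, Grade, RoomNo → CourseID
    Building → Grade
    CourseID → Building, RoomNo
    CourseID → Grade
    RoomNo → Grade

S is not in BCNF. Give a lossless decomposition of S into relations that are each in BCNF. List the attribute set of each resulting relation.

{Building, CourseID, RoomNo}; {Grade, RoomNo}

Candidate keys of the original relation: {Building}, {CourseID}.
In {Building, CourseID, Grade, RoomNo}, {RoomNo} is not a superkey ({RoomNo}⁺ restricted to this set is {Grade, RoomNo}), so split on RoomNo → Grade into {Grade, RoomNo} and {Building, CourseID, RoomNo}.
{Grade, RoomNo} has no BCNF violation.
{Building, CourseID, RoomNo} has no BCNF violation.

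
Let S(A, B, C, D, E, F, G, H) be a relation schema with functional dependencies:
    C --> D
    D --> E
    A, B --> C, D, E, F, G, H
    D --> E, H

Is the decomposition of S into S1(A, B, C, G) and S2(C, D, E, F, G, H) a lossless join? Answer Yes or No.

No

Common attributes: {C, G}; their closure is {C, D, E, G, H}.
The closure covers neither S1 nor S2 entirely; the join is not lossless.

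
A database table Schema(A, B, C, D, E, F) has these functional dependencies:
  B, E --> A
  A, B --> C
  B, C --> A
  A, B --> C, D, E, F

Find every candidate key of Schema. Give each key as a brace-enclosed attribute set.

No FD produces {B}, so it must be in every candidate key.
{A, B}⁺ = {A, B, C, D, E, F} — all of the relation — so {A, B} is a candidate key.
{B, C}⁺ = {A, B, C, D, E, F} — all of the relation — so {B, C} is a candidate key.
{B, E}⁺ = {A, B, C, D, E, F} — all of the relation — so {B, E} is a candidate key.
These are minimal and exhaustive — every other superkey contains one of them.

{A, B}, {B, C}, {B, E}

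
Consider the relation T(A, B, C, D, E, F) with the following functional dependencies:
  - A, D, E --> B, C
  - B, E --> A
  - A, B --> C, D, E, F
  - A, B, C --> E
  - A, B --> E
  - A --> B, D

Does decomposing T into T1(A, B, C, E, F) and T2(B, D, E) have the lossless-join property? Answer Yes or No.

Common attributes: {B, E}; their closure is {A, B, C, D, E, F}.
Since T1 ⊆ {A, B, C, D, E, F}, the intersection is a superkey of T1; the decomposition is lossless.

Yes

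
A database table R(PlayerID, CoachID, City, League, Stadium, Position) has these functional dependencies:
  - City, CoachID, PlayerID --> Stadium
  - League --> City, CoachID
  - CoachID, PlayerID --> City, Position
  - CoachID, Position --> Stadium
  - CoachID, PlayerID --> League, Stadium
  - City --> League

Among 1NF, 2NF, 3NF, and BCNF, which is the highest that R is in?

2NF

Candidate keys: {City, PlayerID}, {CoachID, PlayerID}, {League, PlayerID}. Prime attributes: {City, CoachID, League, PlayerID}.
League --> City, CoachID: {League}⁺ = {City, CoachID, League}, which is not all of the attributes, so the left side is not a superkey — BCNF is violated.
CoachID, Position --> Stadium determines the non-prime attribute {Stadium} from a non-superkey — 3NF is violated.
No non-prime attribute depends on a proper subset of any candidate key, so 2NF holds.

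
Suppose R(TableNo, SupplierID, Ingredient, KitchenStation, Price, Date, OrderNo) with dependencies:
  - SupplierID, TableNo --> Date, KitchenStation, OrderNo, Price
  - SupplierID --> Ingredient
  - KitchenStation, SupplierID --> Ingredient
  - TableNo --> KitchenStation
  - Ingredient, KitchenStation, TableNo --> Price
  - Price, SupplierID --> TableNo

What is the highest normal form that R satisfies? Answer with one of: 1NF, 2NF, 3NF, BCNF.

1NF

Candidate keys: {Price, SupplierID}, {SupplierID, TableNo}. Prime attributes: {Price, SupplierID, TableNo}.
SupplierID --> Ingredient: {SupplierID}⁺ = {Ingredient, SupplierID}, which is not all of the attributes, so the left side is not a superkey — BCNF is violated.
SupplierID --> Ingredient has non-prime {Ingredient} on the right and a non-superkey on the left, so 3NF fails.
Since {SupplierID} ⊂ {Price, SupplierID} and {SupplierID}⁺ ⊇ {Ingredient} with {Ingredient} non-prime, there is a partial dependency; 2NF fails.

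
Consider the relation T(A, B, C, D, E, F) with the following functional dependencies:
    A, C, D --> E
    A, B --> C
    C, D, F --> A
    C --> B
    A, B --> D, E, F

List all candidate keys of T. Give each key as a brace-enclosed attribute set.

{A, B}⁺ = {A, B, C, D, E, F}, which is every attribute, so {A, B} is a candidate key.
{A, C}⁺ = {A, B, C, D, E, F}, which is every attribute, so {A, C} is a candidate key.
{C, D, F}⁺ = {A, B, C, D, E, F}, which is every attribute, so {C, D, F} is a candidate key.
No proper subset of any of these is a key, and no other minimal superkey exists.

{A, B}, {A, C}, {C, D, F}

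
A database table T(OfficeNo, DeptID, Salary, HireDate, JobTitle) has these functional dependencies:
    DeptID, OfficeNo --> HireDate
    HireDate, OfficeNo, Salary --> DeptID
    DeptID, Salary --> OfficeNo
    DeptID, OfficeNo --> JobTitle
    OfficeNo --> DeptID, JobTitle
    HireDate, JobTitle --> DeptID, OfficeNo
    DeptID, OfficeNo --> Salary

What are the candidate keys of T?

{DeptID, Salary}, {HireDate, JobTitle}, {OfficeNo}

{OfficeNo} is a candidate key since {OfficeNo}⁺ = {DeptID, HireDate, JobTitle, OfficeNo, Salary} covers every attribute.
{DeptID, Salary} is a candidate key since {DeptID, Salary}⁺ = {DeptID, HireDate, JobTitle, OfficeNo, Salary} covers every attribute.
{HireDate, JobTitle} is a candidate key since {HireDate, JobTitle}⁺ = {DeptID, HireDate, JobTitle, OfficeNo, Salary} covers every attribute.
These are minimal and exhaustive — every other superkey contains one of them.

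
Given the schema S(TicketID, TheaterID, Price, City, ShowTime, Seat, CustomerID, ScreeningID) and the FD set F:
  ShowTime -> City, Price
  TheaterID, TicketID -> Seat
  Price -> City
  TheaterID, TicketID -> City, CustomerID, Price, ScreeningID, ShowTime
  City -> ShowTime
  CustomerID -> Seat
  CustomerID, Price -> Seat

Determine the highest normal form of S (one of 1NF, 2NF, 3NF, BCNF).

2NF

Candidate key: {TheaterID, TicketID}. Prime attributes: {TheaterID, TicketID}.
For ShowTime -> City, Price we have {ShowTime}⁺ = {City, Price, ShowTime}; {ShowTime} is not a superkey, so BCNF fails.
ShowTime -> City, Price has non-prime {City, Price} on the right and a non-superkey on the left, so 3NF fails.
No non-prime attribute depends on a proper subset of any candidate key, so 2NF holds.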